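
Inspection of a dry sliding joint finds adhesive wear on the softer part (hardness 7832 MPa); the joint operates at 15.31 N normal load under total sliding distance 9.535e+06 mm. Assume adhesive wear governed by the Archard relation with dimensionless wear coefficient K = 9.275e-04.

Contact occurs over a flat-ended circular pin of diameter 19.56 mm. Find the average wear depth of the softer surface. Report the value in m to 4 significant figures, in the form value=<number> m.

Quoted intermediates are rounded; all working math carries full precision; a single final rounding: four significant digits.
Convert: Path length L = 9.535e+06 mm = 9535 m.
Convert: Hardness H = 7832 MPa = 7.832e+09 Pa.
Convert: Pin diameter d = 19.56 mm = 0.01956 m. Contact area A = π·d²/4 = π·(0.01956 m)²/4 = 3.005e-04 m².
Expressed in SI base units: W = 15.31 N, H = 7.832e+09 Pa, K = 9.275e-04.
The Archard volume V = K·W·L/H = 9.275e-04 · 15.31 · 9535 / 7.832e+09 = 1.729e-08 m³.
Depth h = V/A = 1.729e-08 / 3.005e-04 = 5.753e-05 m.

value=5.753e-05 m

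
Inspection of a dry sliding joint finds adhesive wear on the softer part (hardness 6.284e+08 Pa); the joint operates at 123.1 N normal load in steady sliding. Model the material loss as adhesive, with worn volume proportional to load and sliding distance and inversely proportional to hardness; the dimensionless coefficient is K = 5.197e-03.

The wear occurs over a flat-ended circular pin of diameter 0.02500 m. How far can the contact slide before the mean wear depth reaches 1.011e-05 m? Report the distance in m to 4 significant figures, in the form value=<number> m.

All working math runs at full precision — the intermediates are printed rounded — rounded just once: four significant digits.
Contact area A = π·d²/4 = π·(0.02500 m)²/4 = 4.909e-04 m².
Working in SI base units: W = 123.1 N, H = 6.284e+08 Pa, K = 5.197e-03.
Permissible volume V_lim = h_lim·A = 1.011e-05 · 4.909e-04 = 4.963e-09 m³.
Inverting, life L = V_lim·H/(K·W) = 4.963e-09 · 6.284e+08 / (5.197e-03 · 123.1) = 4.875 m.

value=4.875 m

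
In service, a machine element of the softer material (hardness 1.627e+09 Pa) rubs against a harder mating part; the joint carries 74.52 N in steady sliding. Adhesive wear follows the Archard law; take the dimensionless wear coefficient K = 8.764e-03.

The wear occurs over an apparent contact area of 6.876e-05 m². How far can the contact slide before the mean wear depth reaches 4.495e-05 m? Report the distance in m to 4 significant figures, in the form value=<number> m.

Printed values are rounded; the algebra carries full precision — one last rounding: four significant figures.
Restated in SI base units: W = 74.52 N, H = 1.627e+09 Pa, K = 8.764e-03.
Volume at the limit: V_lim = h_lim·A = 4.495e-05 · 6.876e-05 = 3.091e-09 m³.
Sliding life L = V_lim·H/(K·W) = 3.091e-09 · 1.627e+09 / (8.764e-03 · 74.52) = 7.700 m.

value=7.700 m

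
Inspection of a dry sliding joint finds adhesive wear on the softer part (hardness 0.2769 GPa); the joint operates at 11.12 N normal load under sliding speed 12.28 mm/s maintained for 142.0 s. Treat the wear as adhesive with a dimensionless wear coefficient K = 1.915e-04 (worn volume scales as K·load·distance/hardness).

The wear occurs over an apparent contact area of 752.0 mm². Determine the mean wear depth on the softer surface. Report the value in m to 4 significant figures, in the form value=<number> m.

value=1.783e-08 m

The algebra holds exact precision — the intermediates are printed rounded, and a single final rounding, at 4 significant digits.
Convert: Sliding speed v = 12.28 mm/s = 0.01228 m/s. The distance L = v·t = 0.01228 m/s × 142.0 s = 1.744 m.
Convert: Hardness H = 0.2769 GPa = 2.769e+08 Pa.
Convert: Contact area A = 752.0 mm² = 7.520e-04 m².
Expressed in SI base units: W = 11.12 N, H = 2.769e+08 Pa, K = 1.915e-04.
Wear volume V = K·W·L/H = 1.915e-04 · 11.12 · 1.744 / 2.769e+08 = 1.341e-11 m³.
Mean depth h = V/A = 1.341e-11 / 7.520e-04 = 1.783e-08 m.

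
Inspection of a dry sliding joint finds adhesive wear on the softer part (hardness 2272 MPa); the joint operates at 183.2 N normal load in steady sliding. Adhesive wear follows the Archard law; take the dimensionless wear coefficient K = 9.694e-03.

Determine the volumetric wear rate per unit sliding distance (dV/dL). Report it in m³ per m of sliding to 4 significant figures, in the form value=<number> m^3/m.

value=7.817e-10 m^3/m

The algebra maintains full precision, and the intermediates are shown rounded, and a lone final rounding, at 4 significant figures.
Convert: Hardness H = 2272 MPa = 2.272e+09 Pa.
In SI base units: W = 183.2 N, H = 2.272e+09 Pa, K = 9.694e-03.
Sliding wear rate dV/dL = K·W/H (no L dependence): 9.694e-03 · 183.2 / 2.272e+09 = 7.817e-10 m³/m.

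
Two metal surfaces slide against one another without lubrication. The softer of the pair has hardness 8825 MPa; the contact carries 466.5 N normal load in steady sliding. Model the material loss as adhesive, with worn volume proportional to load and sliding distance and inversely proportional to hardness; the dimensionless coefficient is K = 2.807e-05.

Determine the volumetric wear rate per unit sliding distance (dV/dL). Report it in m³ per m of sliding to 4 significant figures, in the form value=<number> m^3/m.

value=1.484e-12 m^3/m

All working math maintains full float precision — intermediates are shown rounded, and one last rounding to 4 significant digits.
Convert: Hardness H = 8825 MPa = 8.825e+09 Pa.
In SI base units, W = 466.5 N, H = 8.825e+09 Pa, K = 2.807e-05.
Wear rate dV/dL = K·W/H (no L dependence): 2.807e-05 · 466.5 / 8.825e+09 = 1.484e-12 m³/m.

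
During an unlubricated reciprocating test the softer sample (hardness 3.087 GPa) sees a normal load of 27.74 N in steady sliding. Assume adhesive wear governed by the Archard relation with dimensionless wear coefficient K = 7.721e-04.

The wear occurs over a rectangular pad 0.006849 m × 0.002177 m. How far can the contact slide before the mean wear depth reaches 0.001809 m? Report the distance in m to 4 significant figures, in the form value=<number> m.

value=3888 m

Intermediates are displayed rounded. The algebra holds full float precision. Rounded just once to four significant digits.
Convert: Hardness H = 3.087 GPa = 3.087e+09 Pa.
Convert: Contact area A = 0.006849 m × 0.002177 m = 1.491e-05 m².
Collected in SI base units: W = 27.74 N, H = 3.087e+09 Pa, K = 7.721e-04.
Allowed volume V_lim = h_lim·A = 0.001809 · 1.491e-05 = 2.697e-08 m³.
So the life L = V_lim·H/(K·W) = 2.697e-08 · 3.087e+09 / (7.721e-04 · 27.74) = 3888 m.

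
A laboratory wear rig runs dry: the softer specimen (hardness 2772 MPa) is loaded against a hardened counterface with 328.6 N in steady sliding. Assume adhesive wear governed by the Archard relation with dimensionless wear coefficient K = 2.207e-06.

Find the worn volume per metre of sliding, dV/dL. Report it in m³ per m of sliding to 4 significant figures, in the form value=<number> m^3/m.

The algebra carries full float precision; shown intermediates are rounded — a lone final rounding: four significant digits.
Hardness H = 2772 MPa = 2.772e+09 Pa.
Expressed in SI base units: W = 328.6 N, H = 2.772e+09 Pa, K = 2.207e-06.
Wear rate dV/dL = K·W/H, so: 2.207e-06 · 328.6 / 2.772e+09 = 2.616e-13 m³/m.

value=2.616e-13 m^3/m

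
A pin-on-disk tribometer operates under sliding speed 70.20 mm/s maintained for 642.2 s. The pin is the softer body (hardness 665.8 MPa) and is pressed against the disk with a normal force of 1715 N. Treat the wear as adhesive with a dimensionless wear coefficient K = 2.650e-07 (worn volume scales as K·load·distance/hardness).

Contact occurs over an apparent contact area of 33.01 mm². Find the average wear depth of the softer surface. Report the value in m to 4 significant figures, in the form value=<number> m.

value=9.322e-07 m

Each operation carries full precision — intermediates are displayed rounded — rounded just once: four significant figures.
Convert: Sliding speed v = 70.20 mm/s = 0.07020 m/s. The distance L = v·t = 0.07020 m/s × 642.2 s = 45.08 m.
Convert: Hardness H = 665.8 MPa = 6.658e+08 Pa.
Convert: Contact area A = 33.01 mm² = 3.301e-05 m².
As SI base values: W = 1715 N, H = 6.658e+08 Pa, K = 2.650e-07.
The Archard volume V = K·W·L/H = 2.650e-07 · 1715 · 45.08 / 6.658e+08 = 3.077e-11 m³.
Average depth h = V/A = 3.077e-11 / 3.301e-05 = 9.322e-07 m.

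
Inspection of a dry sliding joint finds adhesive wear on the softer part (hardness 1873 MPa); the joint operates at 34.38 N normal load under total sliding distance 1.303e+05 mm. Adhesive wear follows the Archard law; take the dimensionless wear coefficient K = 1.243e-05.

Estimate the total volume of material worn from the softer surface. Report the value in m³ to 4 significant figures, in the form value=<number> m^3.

value=2.973e-11 m^3

Intermediate values are shown rounded, and each operation keeps exact precision, and a lone final rounding to four significant figures.
Convert: Distance L = 1.303e+05 mm = 130.3 m.
Convert: Hardness H = 1873 MPa = 1.873e+09 Pa.
In SI base units: W = 34.38 N, H = 1.873e+09 Pa, K = 1.243e-05.
Volume removed: V = K·W·L/H = 1.243e-05 · 34.38 · 130.3 / 1.873e+09 = 2.973e-11 m³.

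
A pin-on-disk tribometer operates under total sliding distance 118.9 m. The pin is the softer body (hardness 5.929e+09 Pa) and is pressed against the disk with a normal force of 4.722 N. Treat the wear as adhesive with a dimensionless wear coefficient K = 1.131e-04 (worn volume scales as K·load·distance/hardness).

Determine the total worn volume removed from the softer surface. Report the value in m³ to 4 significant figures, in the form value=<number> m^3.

value=1.071e-11 m^3

Every step holds full precision, and shown intermediates are rounded. Rounded once at the end to 4 significant digits.
As SI base values: W = 4.722 N, H = 5.929e+09 Pa, K = 1.131e-04.
By Archard's law, V = K·W·L/H = 1.131e-04 · 4.722 · 118.9 / 5.929e+09 = 1.071e-11 m³.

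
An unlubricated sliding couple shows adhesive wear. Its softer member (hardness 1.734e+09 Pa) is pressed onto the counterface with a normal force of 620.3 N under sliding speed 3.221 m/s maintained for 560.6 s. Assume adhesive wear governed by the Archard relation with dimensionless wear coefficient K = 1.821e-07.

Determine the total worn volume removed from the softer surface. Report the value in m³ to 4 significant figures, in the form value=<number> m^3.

value=1.176e-10 m^3

The intermediates are printed rounded — the algebra keeps exact precision. Rounded just once to 4 significant digits.
Total distance L = v·t = 3.221 m/s × 560.6 s = 1806 m.
Working in SI base units: W = 620.3 N, H = 1.734e+09 Pa, K = 1.821e-07.
Wear volume V = K·W·L/H = 1.821e-07 · 620.3 · 1806 / 1.734e+09 = 1.176e-10 m³.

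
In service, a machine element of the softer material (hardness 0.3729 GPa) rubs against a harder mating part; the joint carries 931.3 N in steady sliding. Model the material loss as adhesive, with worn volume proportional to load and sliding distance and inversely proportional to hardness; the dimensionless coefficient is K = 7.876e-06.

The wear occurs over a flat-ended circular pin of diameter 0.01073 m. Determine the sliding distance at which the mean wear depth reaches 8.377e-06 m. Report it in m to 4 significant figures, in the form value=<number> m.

All arithmetic maintains full float precision, and printed values are rounded — rounded once at the end to 4 significant figures.
Hardness H = 0.3729 GPa = 3.729e+08 Pa.
Contact area A = π·d²/4 = π·(0.01073 m)²/4 = 9.043e-05 m².
As SI base values: W = 931.3 N, H = 3.729e+08 Pa, K = 7.876e-06.
Wearable volume V_lim = h_lim·A = 8.377e-06 · 9.043e-05 = 7.575e-10 m³.
Inverting, life L = V_lim·H/(K·W) = 7.575e-10 · 3.729e+08 / (7.876e-06 · 931.3) = 38.51 m.

value=38.51 m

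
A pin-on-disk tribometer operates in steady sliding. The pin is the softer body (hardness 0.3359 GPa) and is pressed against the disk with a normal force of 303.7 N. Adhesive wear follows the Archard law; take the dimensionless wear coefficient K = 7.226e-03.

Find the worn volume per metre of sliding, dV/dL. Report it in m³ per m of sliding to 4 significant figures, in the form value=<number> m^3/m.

value=6.533e-09 m^3/m

The intermediates are shown rounded, and each operation keeps exact precision; a single final rounding, at 4 significant digits.
Hardness H = 0.3359 GPa = 3.359e+08 Pa.
In SI base units, W = 303.7 N, H = 3.359e+08 Pa, K = 7.226e-03.
The wear rate dV/dL = K·W/H — distance-free: 7.226e-03 · 303.7 / 3.359e+08 = 6.533e-09 m³/m.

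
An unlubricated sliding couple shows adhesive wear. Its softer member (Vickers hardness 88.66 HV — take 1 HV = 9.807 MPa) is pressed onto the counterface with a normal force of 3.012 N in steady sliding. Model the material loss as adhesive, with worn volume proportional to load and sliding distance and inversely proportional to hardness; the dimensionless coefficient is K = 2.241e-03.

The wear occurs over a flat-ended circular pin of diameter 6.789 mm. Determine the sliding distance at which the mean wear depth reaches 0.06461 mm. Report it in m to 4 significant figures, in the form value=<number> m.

value=301.3 m

Intermediates appear rounded; the computation maintains full precision. Rounded just once, at four significant figures.
Convert: Hardness H = 88.66 HV × 9.807 MPa/HV = 869.5 MPa = 8.695e+08 Pa.
Convert: Pin diameter d = 6.789 mm = 0.006789 m. Contact area A = π·d²/4 = π·(0.006789 m)²/4 = 3.620e-05 m².
Convert: Depth limit h_lim = 0.06461 mm = 6.461e-05 m.
Expressed in SI base units: W = 3.012 N, H = 8.695e+08 Pa, K = 2.241e-03.
At the depth limit, V_lim = h_lim·A = 6.461e-05 · 3.620e-05 = 2.339e-09 m³.
Thus life L = V_lim·H/(K·W) = 2.339e-09 · 8.695e+08 / (2.241e-03 · 3.012) = 301.3 m.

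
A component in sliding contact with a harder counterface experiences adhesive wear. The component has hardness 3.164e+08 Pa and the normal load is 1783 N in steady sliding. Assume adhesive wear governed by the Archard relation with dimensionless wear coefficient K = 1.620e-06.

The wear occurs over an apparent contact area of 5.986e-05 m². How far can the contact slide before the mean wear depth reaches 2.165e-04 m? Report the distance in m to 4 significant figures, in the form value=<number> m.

value=1420 m

Intermediate values are displayed rounded — the computation holds full float precision. Rounded once at the end to 4 significant figures.
As SI base values: W = 1783 N, H = 3.164e+08 Pa, K = 1.620e-06.
Wearable volume V_lim = h_lim·A = 2.165e-04 · 5.986e-05 = 1.296e-08 m³.
Inverting, life L = V_lim·H/(K·W) = 1.296e-08 · 3.164e+08 / (1.620e-06 · 1783) = 1420 m.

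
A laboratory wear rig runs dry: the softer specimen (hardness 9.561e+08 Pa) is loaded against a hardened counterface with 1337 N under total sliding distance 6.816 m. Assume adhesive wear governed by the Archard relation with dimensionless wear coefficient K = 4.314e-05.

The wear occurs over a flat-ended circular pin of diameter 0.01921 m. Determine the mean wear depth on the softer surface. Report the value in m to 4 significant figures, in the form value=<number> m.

The intermediates are shown rounded. Each operation holds exact precision, and rounded once at the end, at four significant digits.
Contact area A = π·d²/4 = π·(0.01921 m)²/4 = 2.898e-04 m².
Restated in SI base units: W = 1337 N, H = 9.561e+08 Pa, K = 4.314e-05.
The Archard volume V = K·W·L/H = 4.314e-05 · 1337 · 6.816 / 9.561e+08 = 4.112e-10 m³.
Mean wear depth h = V/A = 4.112e-10 / 2.898e-04 = 1.419e-06 m.

value=1.419e-06 m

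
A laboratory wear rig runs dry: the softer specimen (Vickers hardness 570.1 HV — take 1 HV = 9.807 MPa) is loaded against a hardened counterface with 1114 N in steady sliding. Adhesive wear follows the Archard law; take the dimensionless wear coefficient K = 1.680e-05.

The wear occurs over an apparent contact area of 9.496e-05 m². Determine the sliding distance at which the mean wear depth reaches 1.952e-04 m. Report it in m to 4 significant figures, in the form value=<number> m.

Each operation maintains full precision, and the intermediates appear rounded. Rounded once at the end: four significant figures.
Hardness H = 570.1 HV × 9.807 MPa/HV = 5591 MPa = 5.591e+09 Pa.
Restated in SI base units: W = 1114 N, H = 5.591e+09 Pa, K = 1.680e-05.
Allowed volume V_lim = h_lim·A = 1.952e-04 · 9.496e-05 = 1.854e-08 m³.
Life L = V_lim·H/(K·W) = 1.854e-08 · 5.591e+09 / (1.680e-05 · 1114) = 5537 m.

value=5537 m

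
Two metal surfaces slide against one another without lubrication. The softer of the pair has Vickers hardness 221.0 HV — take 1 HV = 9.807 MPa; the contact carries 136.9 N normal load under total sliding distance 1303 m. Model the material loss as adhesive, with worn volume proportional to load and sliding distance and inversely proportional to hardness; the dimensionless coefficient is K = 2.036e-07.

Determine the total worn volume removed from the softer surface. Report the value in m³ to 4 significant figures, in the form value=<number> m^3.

Printed values are rounded — all arithmetic runs at exact precision; one final rounding to four significant figures.
Convert: Hardness H = 221.0 HV × 9.807 MPa/HV = 2167 MPa = 2.167e+09 Pa.
Collected in SI base units: W = 136.9 N, H = 2.167e+09 Pa, K = 2.036e-07.
By Archard's law, V = K·W·L/H = 2.036e-07 · 136.9 · 1303 / 2.167e+09 = 1.676e-11 m³.

value=1.676e-11 m^3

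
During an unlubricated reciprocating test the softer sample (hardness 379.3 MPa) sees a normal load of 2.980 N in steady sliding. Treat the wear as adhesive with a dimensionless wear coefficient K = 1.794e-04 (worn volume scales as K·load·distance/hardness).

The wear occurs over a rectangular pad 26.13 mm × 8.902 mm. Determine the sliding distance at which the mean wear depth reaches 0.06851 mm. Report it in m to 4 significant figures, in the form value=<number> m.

value=1.131e+04 m

The intermediates are displayed rounded; the computation runs at full precision, and rounded just once: four significant digits.
Convert: Hardness H = 379.3 MPa = 3.793e+08 Pa.
Convert: Pad sides 26.13 mm × 8.902 mm = 0.02613 m × 0.008902 m. Contact area A = 0.02613 m × 0.008902 m = 2.326e-04 m².
Convert: Depth limit h_lim = 0.06851 mm = 6.851e-05 m.
As SI base values: W = 2.980 N, H = 3.793e+08 Pa, K = 1.794e-04.
Limit volume V_lim = h_lim·A = 6.851e-05 · 2.326e-04 = 1.594e-08 m³.
Thus life L = V_lim·H/(K·W) = 1.594e-08 · 3.793e+08 / (1.794e-04 · 2.980) = 1.131e+04 m.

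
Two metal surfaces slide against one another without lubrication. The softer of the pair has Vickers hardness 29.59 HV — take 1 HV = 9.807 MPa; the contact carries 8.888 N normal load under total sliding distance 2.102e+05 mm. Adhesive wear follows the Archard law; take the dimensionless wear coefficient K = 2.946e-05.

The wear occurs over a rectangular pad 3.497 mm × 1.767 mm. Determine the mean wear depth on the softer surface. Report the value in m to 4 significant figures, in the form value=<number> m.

Intermediates are displayed rounded — each operation holds full precision; rounded once at the end to four significant digits.
Convert: The distance L = 2.102e+05 mm = 210.2 m.
Convert: Hardness H = 29.59 HV × 9.807 MPa/HV = 290.2 MPa = 2.902e+08 Pa.
Convert: Pad sides 3.497 mm × 1.767 mm = 0.003497 m × 0.001767 m. Contact area A = 0.003497 m × 0.001767 m = 6.179e-06 m².
In SI base units, W = 8.888 N, H = 2.902e+08 Pa, K = 2.946e-05.
Archard volume V = K·W·L/H = 2.946e-05 · 8.888 · 210.2 / 2.902e+08 = 1.897e-10 m³.
Depth of wear h = V/A = 1.897e-10 / 6.179e-06 = 3.069e-05 m.

value=3.069e-05 m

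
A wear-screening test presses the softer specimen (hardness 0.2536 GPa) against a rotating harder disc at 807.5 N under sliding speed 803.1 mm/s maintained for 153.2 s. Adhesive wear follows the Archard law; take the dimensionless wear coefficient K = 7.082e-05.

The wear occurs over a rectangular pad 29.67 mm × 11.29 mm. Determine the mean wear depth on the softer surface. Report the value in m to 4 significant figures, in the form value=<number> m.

value=8.283e-05 m

The intermediates are displayed rounded. The algebra maintains full precision, and a lone final rounding to four significant figures.
Convert: Sliding speed v = 803.1 mm/s = 0.8031 m/s. Total distance L = v·t = 0.8031 m/s × 153.2 s = 123.0 m.
Convert: Hardness H = 0.2536 GPa = 2.536e+08 Pa.
Convert: Pad sides 29.67 mm × 11.29 mm = 0.02967 m × 0.01129 m. Contact area A = 0.02967 m × 0.01129 m = 3.350e-04 m².
In SI base units: W = 807.5 N, H = 2.536e+08 Pa, K = 7.082e-05.
Archard volume V = K·W·L/H = 7.082e-05 · 807.5 · 123.0 / 2.536e+08 = 2.774e-08 m³.
Depth of wear h = V/A = 2.774e-08 / 3.350e-04 = 8.283e-05 m.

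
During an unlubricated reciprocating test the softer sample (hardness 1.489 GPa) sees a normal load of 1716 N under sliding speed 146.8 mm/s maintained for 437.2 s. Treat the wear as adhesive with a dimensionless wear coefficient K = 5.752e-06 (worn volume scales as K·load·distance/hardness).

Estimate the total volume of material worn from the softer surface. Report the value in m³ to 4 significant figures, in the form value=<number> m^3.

Intermediate values appear rounded. The computation keeps full float precision; one last rounding, at four significant figures.
Convert: Sliding speed v = 146.8 mm/s = 0.1468 m/s. Path length L = v·t = 0.1468 m/s × 437.2 s = 64.18 m.
Convert: Hardness H = 1.489 GPa = 1.489e+09 Pa.
As SI base values: W = 1716 N, H = 1.489e+09 Pa, K = 5.752e-06.
The Archard volume V = K·W·L/H = 5.752e-06 · 1716 · 64.18 / 1.489e+09 = 4.254e-10 m³.

value=4.254e-10 m^3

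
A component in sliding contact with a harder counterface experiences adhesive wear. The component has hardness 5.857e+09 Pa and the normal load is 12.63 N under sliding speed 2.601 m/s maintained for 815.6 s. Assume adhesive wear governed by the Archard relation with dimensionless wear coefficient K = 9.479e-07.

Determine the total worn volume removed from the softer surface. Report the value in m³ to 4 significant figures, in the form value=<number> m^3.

The algebra runs at full float precision — intermediates are displayed rounded. Rounded just once: 4 significant figures.
Convert: Path length L = v·t = 2.601 m/s × 815.6 s = 2121 m.
Restated in SI base units: W = 12.63 N, H = 5.857e+09 Pa, K = 9.479e-07.
Wear volume V = K·W·L/H = 9.479e-07 · 12.63 · 2121 / 5.857e+09 = 4.336e-12 m³.

value=4.336e-12 m^3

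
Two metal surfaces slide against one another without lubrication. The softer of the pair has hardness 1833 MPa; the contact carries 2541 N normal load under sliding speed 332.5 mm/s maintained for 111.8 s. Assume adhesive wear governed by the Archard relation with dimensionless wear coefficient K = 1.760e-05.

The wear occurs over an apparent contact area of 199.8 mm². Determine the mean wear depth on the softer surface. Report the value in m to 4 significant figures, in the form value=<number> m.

Shown intermediates are rounded — the computation carries exact precision. Rounded once at the end, at 4 significant figures.
Convert: Sliding speed v = 332.5 mm/s = 0.3325 m/s. Sliding distance L = v·t = 0.3325 m/s × 111.8 s = 37.17 m.
Convert: Hardness H = 1833 MPa = 1.833e+09 Pa.
Convert: Contact area A = 199.8 mm² = 1.998e-04 m².
As SI base values: W = 2541 N, H = 1.833e+09 Pa, K = 1.760e-05.
By Archard's law, V = K·W·L/H = 1.760e-05 · 2541 · 37.17 / 1.833e+09 = 9.070e-10 m³.
Mean wear depth h = V/A = 9.070e-10 / 1.998e-04 = 4.539e-06 m.

value=4.539e-06 m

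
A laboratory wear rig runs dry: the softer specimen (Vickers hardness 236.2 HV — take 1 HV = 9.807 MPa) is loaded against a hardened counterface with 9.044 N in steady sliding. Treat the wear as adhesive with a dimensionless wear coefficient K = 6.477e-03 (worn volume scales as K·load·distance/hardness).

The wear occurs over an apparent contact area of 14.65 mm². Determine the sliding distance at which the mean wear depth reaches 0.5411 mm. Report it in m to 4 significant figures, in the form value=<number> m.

value=313.5 m

Each operation maintains full precision. Intermediates are displayed rounded. Rounded once at the end to four significant figures.
Hardness H = 236.2 HV × 9.807 MPa/HV = 2316 MPa = 2.316e+09 Pa.
Contact area A = 14.65 mm² = 1.465e-05 m².
Depth limit h_lim = 0.5411 mm = 5.411e-04 m.
Collected in SI base units: W = 9.044 N, H = 2.316e+09 Pa, K = 6.477e-03.
Wearable volume V_lim = h_lim·A = 5.411e-04 · 1.465e-05 = 7.927e-09 m³.
Thus life L = V_lim·H/(K·W) = 7.927e-09 · 2.316e+09 / (6.477e-03 · 9.044) = 313.5 m.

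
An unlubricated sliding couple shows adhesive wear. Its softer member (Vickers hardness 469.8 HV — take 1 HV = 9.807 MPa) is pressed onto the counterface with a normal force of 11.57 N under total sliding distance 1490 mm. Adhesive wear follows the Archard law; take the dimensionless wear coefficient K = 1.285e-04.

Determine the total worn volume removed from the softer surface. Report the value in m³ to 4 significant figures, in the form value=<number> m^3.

All arithmetic maintains exact precision; shown intermediates are rounded; a single final rounding to 4 significant figures.
Distance L = 1490 mm = 1.490 m.
Hardness H = 469.8 HV × 9.807 MPa/HV = 4607 MPa = 4.607e+09 Pa.
SI base units throughout: W = 11.57 N, H = 4.607e+09 Pa, K = 1.285e-04.
Worn volume V = K·W·L/H = 1.285e-04 · 11.57 · 1.490 / 4.607e+09 = 4.808e-13 m³.

value=4.808e-13 m^3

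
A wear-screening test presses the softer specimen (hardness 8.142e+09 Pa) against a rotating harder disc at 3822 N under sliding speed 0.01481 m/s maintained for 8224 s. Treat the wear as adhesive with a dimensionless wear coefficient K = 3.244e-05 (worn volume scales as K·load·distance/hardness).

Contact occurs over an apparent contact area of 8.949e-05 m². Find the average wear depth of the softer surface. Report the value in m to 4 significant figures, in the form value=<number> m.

value=2.073e-05 m

Intermediates are printed rounded, and the algebra carries exact precision. Rounded once at the end, at four significant figures.
Path length L = v·t = 0.01481 m/s × 8224 s = 121.8 m.
As SI base values: W = 3822 N, H = 8.142e+09 Pa, K = 3.244e-05.
Wear volume V = K·W·L/H = 3.244e-05 · 3822 · 121.8 / 8.142e+09 = 1.855e-09 m³.
Wear depth h = V/A = 1.855e-09 / 8.949e-05 = 2.073e-05 m.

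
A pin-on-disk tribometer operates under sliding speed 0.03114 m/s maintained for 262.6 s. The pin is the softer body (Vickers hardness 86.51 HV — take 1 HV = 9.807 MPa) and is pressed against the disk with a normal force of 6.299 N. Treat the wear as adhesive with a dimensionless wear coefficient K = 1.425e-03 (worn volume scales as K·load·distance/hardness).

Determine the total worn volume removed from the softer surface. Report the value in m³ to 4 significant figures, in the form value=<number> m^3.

value=8.652e-11 m^3

Each operation keeps exact precision. The intermediates appear rounded. Rounded just once, at four significant figures.
Convert: Path length L = v·t = 0.03114 m/s × 262.6 s = 8.177 m.
Convert: Hardness H = 86.51 HV × 9.807 MPa/HV = 848.4 MPa = 8.484e+08 Pa.
In SI base units: W = 6.299 N, H = 8.484e+08 Pa, K = 1.425e-03.
Wear volume V = K·W·L/H = 1.425e-03 · 6.299 · 8.177 / 8.484e+08 = 8.652e-11 m³.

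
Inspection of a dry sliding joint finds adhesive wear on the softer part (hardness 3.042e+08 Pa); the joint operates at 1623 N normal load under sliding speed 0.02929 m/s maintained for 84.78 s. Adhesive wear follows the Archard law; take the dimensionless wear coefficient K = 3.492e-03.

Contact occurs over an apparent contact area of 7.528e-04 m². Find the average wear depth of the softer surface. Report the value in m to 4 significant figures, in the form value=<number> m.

value=6.146e-05 m

Intermediate values appear rounded; every step holds full precision; rounded once at the end, at 4 significant digits.
Total distance L = v·t = 0.02929 m/s × 84.78 s = 2.483 m.
Expressed in SI base units: W = 1623 N, H = 3.042e+08 Pa, K = 3.492e-03.
By Archard's law, V = K·W·L/H = 3.492e-03 · 1623 · 2.483 / 3.042e+08 = 4.626e-08 m³.
Mean depth h = V/A = 4.626e-08 / 7.528e-04 = 6.146e-05 m.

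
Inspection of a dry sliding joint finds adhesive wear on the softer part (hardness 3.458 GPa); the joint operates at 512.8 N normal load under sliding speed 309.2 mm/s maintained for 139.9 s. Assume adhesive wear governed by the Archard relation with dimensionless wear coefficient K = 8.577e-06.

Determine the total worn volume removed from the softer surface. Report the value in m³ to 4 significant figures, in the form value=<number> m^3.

Printed values are rounded — the computation runs at full precision; rounded once at the end to 4 significant digits.
Sliding speed v = 309.2 mm/s = 0.3092 m/s. Distance L = v·t = 0.3092 m/s × 139.9 s = 43.26 m.
Hardness H = 3.458 GPa = 3.458e+09 Pa.
Expressed in SI base units: W = 512.8 N, H = 3.458e+09 Pa, K = 8.577e-06.
Wear volume V = K·W·L/H = 8.577e-06 · 512.8 · 43.26 / 3.458e+09 = 5.502e-11 m³.

value=5.502e-11 m^3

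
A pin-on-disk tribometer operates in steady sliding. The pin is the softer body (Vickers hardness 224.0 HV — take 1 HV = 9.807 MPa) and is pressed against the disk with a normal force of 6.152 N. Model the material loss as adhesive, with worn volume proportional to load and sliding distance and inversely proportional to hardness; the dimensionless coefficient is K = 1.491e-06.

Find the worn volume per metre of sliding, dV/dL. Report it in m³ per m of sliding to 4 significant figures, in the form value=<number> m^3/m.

value=4.176e-15 m^3/m

All working math maintains exact precision; intermediate values are shown rounded; one final rounding, at four significant digits.
Hardness H = 224.0 HV × 9.807 MPa/HV = 2197 MPa = 2.197e+09 Pa.
Working in SI base units: W = 6.152 N, H = 2.197e+09 Pa, K = 1.491e-06.
Rate of wear dV/dL = K·W/H (independent of L): 1.491e-06 · 6.152 / 2.197e+09 = 4.176e-15 m³/m.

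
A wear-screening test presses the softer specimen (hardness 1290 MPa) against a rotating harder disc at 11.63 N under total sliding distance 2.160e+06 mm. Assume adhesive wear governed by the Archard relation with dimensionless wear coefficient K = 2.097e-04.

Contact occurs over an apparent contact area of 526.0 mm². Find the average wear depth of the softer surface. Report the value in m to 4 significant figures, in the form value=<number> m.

value=7.763e-06 m

The intermediates are printed rounded, and the computation keeps full precision. Rounded once at the end, at four significant digits.
Distance L = 2.160e+06 mm = 2160 m.
Hardness H = 1290 MPa = 1.290e+09 Pa.
Contact area A = 526.0 mm² = 5.260e-04 m².
In SI base units, W = 11.63 N, H = 1.290e+09 Pa, K = 2.097e-04.
By Archard's law, V = K·W·L/H = 2.097e-04 · 11.63 · 2160 / 1.290e+09 = 4.084e-09 m³.
Depth of wear h = V/A = 4.084e-09 / 5.260e-04 = 7.763e-06 m.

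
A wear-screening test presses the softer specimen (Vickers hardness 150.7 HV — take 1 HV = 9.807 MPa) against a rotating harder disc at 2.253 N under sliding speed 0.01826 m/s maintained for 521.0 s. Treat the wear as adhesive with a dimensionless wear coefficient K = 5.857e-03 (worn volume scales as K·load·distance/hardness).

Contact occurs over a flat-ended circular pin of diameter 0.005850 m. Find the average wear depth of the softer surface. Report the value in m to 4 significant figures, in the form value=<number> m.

value=3.160e-06 m

Every step runs at exact precision; intermediate values are printed rounded. Rounded just once: four significant figures.
Convert: Total distance L = v·t = 0.01826 m/s × 521.0 s = 9.513 m.
Convert: Hardness H = 150.7 HV × 9.807 MPa/HV = 1478 MPa = 1.478e+09 Pa.
Convert: Contact area A = π·d²/4 = π·(0.005850 m)²/4 = 2.688e-05 m².
Working in SI base units: W = 2.253 N, H = 1.478e+09 Pa, K = 5.857e-03.
By Archard's law, V = K·W·L/H = 5.857e-03 · 2.253 · 9.513 / 1.478e+09 = 8.494e-11 m³.
Depth of wear h = V/A = 8.494e-11 / 2.688e-05 = 3.160e-06 m.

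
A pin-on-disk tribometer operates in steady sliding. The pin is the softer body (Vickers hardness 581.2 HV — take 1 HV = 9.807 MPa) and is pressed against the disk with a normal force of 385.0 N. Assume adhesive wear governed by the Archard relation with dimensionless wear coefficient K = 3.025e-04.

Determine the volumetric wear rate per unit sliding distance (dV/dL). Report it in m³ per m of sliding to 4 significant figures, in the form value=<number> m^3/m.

value=2.043e-11 m^3/m

Every step keeps exact precision, and intermediate values are shown rounded; one last rounding to 4 significant digits.
Hardness H = 581.2 HV × 9.807 MPa/HV = 5700 MPa = 5.700e+09 Pa.
SI base units throughout: W = 385.0 N, H = 5.700e+09 Pa, K = 3.025e-04.
Sliding wear rate dV/dL = K·W/H (independent of L): 3.025e-04 · 385.0 / 5.700e+09 = 2.043e-11 m³/m.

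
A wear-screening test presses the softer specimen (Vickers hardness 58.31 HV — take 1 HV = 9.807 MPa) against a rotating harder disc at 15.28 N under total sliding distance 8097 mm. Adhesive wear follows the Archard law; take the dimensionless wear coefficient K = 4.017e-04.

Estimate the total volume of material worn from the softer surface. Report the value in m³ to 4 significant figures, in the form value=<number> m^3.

value=8.691e-11 m^3

All working math runs at exact precision; intermediate values are printed rounded; rounded just once, at 4 significant digits.
Convert: Distance L = 8097 mm = 8.097 m.
Convert: Hardness H = 58.31 HV × 9.807 MPa/HV = 571.8 MPa = 5.718e+08 Pa.
Expressed in SI base units: W = 15.28 N, H = 5.718e+08 Pa, K = 4.017e-04.
Archard volume V = K·W·L/H = 4.017e-04 · 15.28 · 8.097 / 5.718e+08 = 8.691e-11 m³.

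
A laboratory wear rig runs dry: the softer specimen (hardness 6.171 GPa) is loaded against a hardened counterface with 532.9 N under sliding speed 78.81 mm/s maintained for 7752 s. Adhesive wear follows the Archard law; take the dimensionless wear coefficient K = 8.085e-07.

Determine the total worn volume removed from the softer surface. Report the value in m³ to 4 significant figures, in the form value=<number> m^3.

value=4.265e-11 m^3

Intermediates are printed rounded; the computation maintains full float precision — one last rounding: four significant digits.
Convert: Sliding speed v = 78.81 mm/s = 0.07881 m/s. Distance covered L = v·t = 0.07881 m/s × 7752 s = 610.9 m.
Convert: Hardness H = 6.171 GPa = 6.171e+09 Pa.
In SI base units: W = 532.9 N, H = 6.171e+09 Pa, K = 8.085e-07.
Apply Archard: V = K·W·L/H = 8.085e-07 · 532.9 · 610.9 / 6.171e+09 = 4.265e-11 m³.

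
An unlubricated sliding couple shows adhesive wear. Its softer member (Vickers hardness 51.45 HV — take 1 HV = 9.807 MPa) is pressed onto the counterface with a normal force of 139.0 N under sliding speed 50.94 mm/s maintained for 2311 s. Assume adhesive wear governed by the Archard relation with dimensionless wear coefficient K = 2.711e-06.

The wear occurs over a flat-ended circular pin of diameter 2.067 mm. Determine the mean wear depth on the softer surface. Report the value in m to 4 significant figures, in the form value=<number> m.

value=2.620e-05 m

All arithmetic carries exact precision; printed values are rounded — rounded once at the end, at four significant figures.
Convert: Sliding speed v = 50.94 mm/s = 0.05094 m/s. Distance covered L = v·t = 0.05094 m/s × 2311 s = 117.7 m.
Convert: Hardness H = 51.45 HV × 9.807 MPa/HV = 504.6 MPa = 5.046e+08 Pa.
Convert: Pin diameter d = 2.067 mm = 0.002067 m. Contact area A = π·d²/4 = π·(0.002067 m)²/4 = 3.356e-06 m².
In SI base units: W = 139.0 N, H = 5.046e+08 Pa, K = 2.711e-06.
Archard relation: V = K·W·L/H = 2.711e-06 · 139.0 · 117.7 / 5.046e+08 = 8.792e-11 m³.
Depth of wear h = V/A = 8.792e-11 / 3.356e-06 = 2.620e-05 m.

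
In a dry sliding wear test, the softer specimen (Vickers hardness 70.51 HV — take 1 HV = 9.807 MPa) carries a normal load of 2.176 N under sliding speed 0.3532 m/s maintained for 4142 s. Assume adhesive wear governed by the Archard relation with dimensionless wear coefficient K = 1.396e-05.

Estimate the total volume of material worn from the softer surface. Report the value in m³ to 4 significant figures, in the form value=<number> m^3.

value=6.427e-11 m^3

All arithmetic keeps full float precision, and the intermediates appear rounded — a single final rounding, at 4 significant digits.
Sliding distance L = v·t = 0.3532 m/s × 4142 s = 1463 m.
Hardness H = 70.51 HV × 9.807 MPa/HV = 691.5 MPa = 6.915e+08 Pa.
Working in SI base units: W = 2.176 N, H = 6.915e+08 Pa, K = 1.396e-05.
Archard relation: V = K·W·L/H = 1.396e-05 · 2.176 · 1463 / 6.915e+08 = 6.427e-11 m³.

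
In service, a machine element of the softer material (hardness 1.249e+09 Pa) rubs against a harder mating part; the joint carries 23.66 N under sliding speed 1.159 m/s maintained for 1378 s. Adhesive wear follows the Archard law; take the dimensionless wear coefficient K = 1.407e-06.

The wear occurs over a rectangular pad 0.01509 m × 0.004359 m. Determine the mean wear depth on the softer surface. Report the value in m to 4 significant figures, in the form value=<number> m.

value=6.471e-07 m

The intermediates are printed rounded; every step runs at full precision — one last rounding to four significant digits.
Sliding distance L = v·t = 1.159 m/s × 1378 s = 1597 m.
Contact area A = 0.01509 m × 0.004359 m = 6.578e-05 m².
In SI base units: W = 23.66 N, H = 1.249e+09 Pa, K = 1.407e-06.
Wear volume V = K·W·L/H = 1.407e-06 · 23.66 · 1597 / 1.249e+09 = 4.257e-11 m³.
Mean depth h = V/A = 4.257e-11 / 6.578e-05 = 6.471e-07 m.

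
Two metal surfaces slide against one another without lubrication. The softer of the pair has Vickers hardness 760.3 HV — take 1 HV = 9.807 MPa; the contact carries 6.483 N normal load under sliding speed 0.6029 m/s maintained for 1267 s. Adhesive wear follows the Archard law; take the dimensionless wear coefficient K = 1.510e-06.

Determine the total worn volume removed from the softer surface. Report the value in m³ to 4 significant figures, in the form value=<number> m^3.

value=1.003e-12 m^3

Printed values are rounded — the algebra carries full precision; rounded once at the end to 4 significant figures.
Distance L = v·t = 0.6029 m/s × 1267 s = 763.9 m.
Hardness H = 760.3 HV × 9.807 MPa/HV = 7456 MPa = 7.456e+09 Pa.
As SI base values: W = 6.483 N, H = 7.456e+09 Pa, K = 1.510e-06.
Worn volume V = K·W·L/H = 1.510e-06 · 6.483 · 763.9 / 7.456e+09 = 1.003e-12 m³.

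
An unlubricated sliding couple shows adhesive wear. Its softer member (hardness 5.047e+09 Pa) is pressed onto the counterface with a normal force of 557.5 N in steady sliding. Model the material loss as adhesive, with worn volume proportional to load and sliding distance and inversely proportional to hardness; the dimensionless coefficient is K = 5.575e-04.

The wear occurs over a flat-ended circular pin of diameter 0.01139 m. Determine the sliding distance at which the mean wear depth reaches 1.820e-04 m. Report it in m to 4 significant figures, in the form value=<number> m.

value=301.1 m

Intermediates are shown rounded; each operation keeps full float precision — one last rounding to 4 significant figures.
Convert: Contact area A = π·d²/4 = π·(0.01139 m)²/4 = 1.019e-04 m².
In SI base units, W = 557.5 N, H = 5.047e+09 Pa, K = 5.575e-04.
Allowed volume V_lim = h_lim·A = 1.820e-04 · 1.019e-04 = 1.854e-08 m³.
Inverting, life L = V_lim·H/(K·W) = 1.854e-08 · 5.047e+09 / (5.575e-04 · 557.5) = 301.1 m.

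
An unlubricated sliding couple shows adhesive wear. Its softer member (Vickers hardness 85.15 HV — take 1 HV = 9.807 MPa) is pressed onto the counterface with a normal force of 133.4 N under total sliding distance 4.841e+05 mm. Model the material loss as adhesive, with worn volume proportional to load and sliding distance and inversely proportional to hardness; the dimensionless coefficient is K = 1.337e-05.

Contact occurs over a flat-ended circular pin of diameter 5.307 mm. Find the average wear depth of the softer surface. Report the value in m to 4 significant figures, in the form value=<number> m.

Shown intermediates are rounded, and each operation carries full float precision; rounded once at the end, at four significant digits.
Distance L = 4.841e+05 mm = 484.1 m.
Hardness H = 85.15 HV × 9.807 MPa/HV = 835.1 MPa = 8.351e+08 Pa.
Pin diameter d = 5.307 mm = 0.005307 m. Contact area A = π·d²/4 = π·(0.005307 m)²/4 = 2.212e-05 m².
Restated in SI base units: W = 133.4 N, H = 8.351e+08 Pa, K = 1.337e-05.
Volume removed: V = K·W·L/H = 1.337e-05 · 133.4 · 484.1 / 8.351e+08 = 1.034e-09 m³.
Mean depth h = V/A = 1.034e-09 / 2.212e-05 = 4.674e-05 m.

value=4.674e-05 m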